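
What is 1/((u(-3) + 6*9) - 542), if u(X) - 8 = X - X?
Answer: -1/480 ≈ -0.0020833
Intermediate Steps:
u(X) = 8 (u(X) = 8 + (X - X) = 8 + 0 = 8)
1/((u(-3) + 6*9) - 542) = 1/((8 + 6*9) - 542) = 1/((8 + 54) - 542) = 1/(62 - 542) = 1/(-480) = -1/480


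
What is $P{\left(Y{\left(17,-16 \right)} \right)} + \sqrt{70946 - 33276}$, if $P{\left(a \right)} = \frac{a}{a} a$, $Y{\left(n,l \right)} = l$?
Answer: $-16 + \sqrt{37670} \approx 178.09$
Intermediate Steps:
$P{\left(a \right)} = a$ ($P{\left(a \right)} = 1 a = a$)
$P{\left(Y{\left(17,-16 \right)} \right)} + \sqrt{70946 - 33276} = -16 + \sqrt{70946 - 33276} = -16 + \sqrt{37670}$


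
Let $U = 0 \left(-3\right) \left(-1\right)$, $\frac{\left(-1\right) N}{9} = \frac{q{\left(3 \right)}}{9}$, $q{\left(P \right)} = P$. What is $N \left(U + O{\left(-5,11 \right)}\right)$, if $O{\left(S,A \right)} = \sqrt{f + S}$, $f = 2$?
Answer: $- 3 i \sqrt{3} \approx - 5.1962 i$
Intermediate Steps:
$O{\left(S,A \right)} = \sqrt{2 + S}$
$N = -3$ ($N = - 9 \cdot \frac{3}{9} = - 9 \cdot 3 \cdot \frac{1}{9} = \left(-9\right) \frac{1}{3} = -3$)
$U = 0$ ($U = 0 \left(-1\right) = 0$)
$N \left(U + O{\left(-5,11 \right)}\right) = - 3 \left(0 + \sqrt{2 - 5}\right) = - 3 \left(0 + \sqrt{-3}\right) = - 3 \left(0 + i \sqrt{3}\right) = - 3 i \sqrt{3}$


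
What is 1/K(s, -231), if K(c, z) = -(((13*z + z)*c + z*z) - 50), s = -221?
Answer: -1/768025 ≈ -1.3020e-6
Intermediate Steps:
K(c, z) = 50 - z² - 14*c*z (K(c, z) = -(((14*z)*c + z²) - 50) = -((14*c*z + z²) - 50) = -((z² + 14*c*z) - 50) = -(-50 + z² + 14*c*z) = 50 - z² - 14*c*z)
1/K(s, -231) = 1/(50 - 1*(-231)² - 14*(-221)*(-231)) = 1/(50 - 1*53361 - 714714) = 1/(50 - 53361 - 714714) = 1/(-768025) = -1/768025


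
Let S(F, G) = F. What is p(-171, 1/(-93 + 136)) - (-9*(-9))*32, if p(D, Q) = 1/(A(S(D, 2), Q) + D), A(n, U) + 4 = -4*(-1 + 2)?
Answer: -463969/179 ≈ -2592.0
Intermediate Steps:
A(n, U) = -8 (A(n, U) = -4 - 4*(-1 + 2) = -4 - 4*1 = -4 - 4 = -8)
p(D, Q) = 1/(-8 + D)
p(-171, 1/(-93 + 136)) - (-9*(-9))*32 = 1/(-8 - 171) - (-9*(-9))*32 = 1/(-179) - 81*32 = -1/179 - 1*2592 = -1/179 - 2592 = -463969/179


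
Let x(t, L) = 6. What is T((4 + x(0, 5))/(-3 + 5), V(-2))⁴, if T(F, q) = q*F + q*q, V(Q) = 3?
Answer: 331776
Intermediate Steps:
T(F, q) = q² + F*q (T(F, q) = F*q + q² = q² + F*q)
T((4 + x(0, 5))/(-3 + 5), V(-2))⁴ = (3*((4 + 6)/(-3 + 5) + 3))⁴ = (3*(10/2 + 3))⁴ = (3*(10*(½) + 3))⁴ = (3*(5 + 3))⁴ = (3*8)⁴ = 24⁴ = 331776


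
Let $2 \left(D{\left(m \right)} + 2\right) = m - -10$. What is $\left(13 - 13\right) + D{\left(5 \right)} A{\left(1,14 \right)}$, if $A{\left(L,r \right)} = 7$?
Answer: $\frac{77}{2} \approx 38.5$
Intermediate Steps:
$D{\left(m \right)} = 3 + \frac{m}{2}$ ($D{\left(m \right)} = -2 + \frac{m - -10}{2} = -2 + \frac{m + 10}{2} = -2 + \frac{10 + m}{2} = -2 + \left(5 + \frac{m}{2}\right) = 3 + \frac{m}{2}$)
$\left(13 - 13\right) + D{\left(5 \right)} A{\left(1,14 \right)} = \left(13 - 13\right) + \left(3 + \frac{1}{2} \cdot 5\right) 7 = \left(13 - 13\right) + \left(3 + \frac{5}{2}\right) 7 = 0 + \frac{11}{2} \cdot 7 = 0 + \frac{77}{2} = \frac{77}{2}$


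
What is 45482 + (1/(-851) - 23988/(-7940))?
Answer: 76834887732/1689235 ≈ 45485.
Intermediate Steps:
45482 + (1/(-851) - 23988/(-7940)) = 45482 + (-1/851 - 23988*(-1/7940)) = 45482 + (-1/851 + 5997/1985) = 45482 + 5101462/1689235 = 76834887732/1689235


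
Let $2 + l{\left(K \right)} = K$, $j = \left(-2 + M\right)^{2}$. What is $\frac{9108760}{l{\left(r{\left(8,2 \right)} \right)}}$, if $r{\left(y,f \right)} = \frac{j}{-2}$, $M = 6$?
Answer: $-910876$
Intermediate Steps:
$j = 16$ ($j = \left(-2 + 6\right)^{2} = 4^{2} = 16$)
$r{\left(y,f \right)} = -8$ ($r{\left(y,f \right)} = \frac{16}{-2} = 16 \left(- \frac{1}{2}\right) = -8$)
$l{\left(K \right)} = -2 + K$
$\frac{9108760}{l{\left(r{\left(8,2 \right)} \right)}} = \frac{9108760}{-2 - 8} = \frac{9108760}{-10} = 9108760 \left(- \frac{1}{10}\right) = -910876$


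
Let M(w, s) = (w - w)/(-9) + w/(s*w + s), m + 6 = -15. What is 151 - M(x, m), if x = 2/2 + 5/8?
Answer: 66604/441 ≈ 151.03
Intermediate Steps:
m = -21 (m = -6 - 15 = -21)
x = 13/8 (x = 2*(½) + 5*(⅛) = 1 + 5/8 = 13/8 ≈ 1.6250)
M(w, s) = w/(s + s*w) (M(w, s) = 0*(-⅑) + w/(s + s*w) = 0 + w/(s + s*w) = w/(s + s*w))
151 - M(x, m) = 151 - 13/(8*(-21)*(1 + 13/8)) = 151 - 13*(-1)/(8*21*21/8) = 151 - 13*(-1)*8/(8*21*21) = 151 - 1*(-13/441) = 151 + 13/441 = 66604/441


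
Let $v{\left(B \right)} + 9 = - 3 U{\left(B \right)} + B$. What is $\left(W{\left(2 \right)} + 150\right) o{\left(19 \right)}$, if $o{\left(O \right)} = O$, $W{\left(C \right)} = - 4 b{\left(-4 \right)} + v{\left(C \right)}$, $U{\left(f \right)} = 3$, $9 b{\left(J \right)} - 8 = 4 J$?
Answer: $\frac{23522}{9} \approx 2613.6$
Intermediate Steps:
$b{\left(J \right)} = \frac{8}{9} + \frac{4 J}{9}$
$v{\left(B \right)} = -18 + B$ ($v{\left(B \right)} = -9 + \left(\left(-3\right) 3 + B\right) = -9 + \left(-9 + B\right) = -18 + B$)
$W{\left(C \right)} = - \frac{130}{9} + C$ ($W{\left(C \right)} = - 4 \left(\frac{8}{9} + \frac{4}{9} \left(-4\right)\right) + \left(-18 + C\right) = - 4 \left(\frac{8}{9} - \frac{16}{9}\right) + \left(-18 + C\right) = \left(-4\right) \left(- \frac{8}{9}\right) + \left(-18 + C\right) = \frac{32}{9} + \left(-18 + C\right) = - \frac{130}{9} + C$)
$\left(W{\left(2 \right)} + 150\right) o{\left(19 \right)} = \left(\left(- \frac{130}{9} + 2\right) + 150\right) 19 = \left(- \frac{112}{9} + 150\right) 19 = \frac{1238}{9} \cdot 19 = \frac{23522}{9}$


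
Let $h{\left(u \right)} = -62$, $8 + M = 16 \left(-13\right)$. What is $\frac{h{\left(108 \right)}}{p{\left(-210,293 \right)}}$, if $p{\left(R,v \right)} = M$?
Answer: $\frac{31}{108} \approx 0.28704$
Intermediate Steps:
$M = -216$ ($M = -8 + 16 \left(-13\right) = -8 - 208 = -216$)
$p{\left(R,v \right)} = -216$
$\frac{h{\left(108 \right)}}{p{\left(-210,293 \right)}} = - \frac{62}{-216} = \left(-62\right) \left(- \frac{1}{216}\right) = \frac{31}{108}$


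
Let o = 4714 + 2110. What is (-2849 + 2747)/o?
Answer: -51/3412 ≈ -0.014947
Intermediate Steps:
o = 6824
(-2849 + 2747)/o = (-2849 + 2747)/6824 = -102*1/6824 = -51/3412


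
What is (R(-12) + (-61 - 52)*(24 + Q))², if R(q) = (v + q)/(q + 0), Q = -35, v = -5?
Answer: 222994489/144 ≈ 1.5486e+6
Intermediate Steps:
R(q) = (-5 + q)/q (R(q) = (-5 + q)/(q + 0) = (-5 + q)/q)
(R(-12) + (-61 - 52)*(24 + Q))² = ((-5 - 12)/(-12) + (-61 - 52)*(24 - 35))² = (-1/12*(-17) - 113*(-11))² = (17/12 + 1243)² = (14933/12)² = 222994489/144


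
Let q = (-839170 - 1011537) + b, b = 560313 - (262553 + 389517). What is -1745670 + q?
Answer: -3688134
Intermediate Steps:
b = -91757 (b = 560313 - 1*652070 = 560313 - 652070 = -91757)
q = -1942464 (q = (-839170 - 1011537) - 91757 = -1850707 - 91757 = -1942464)
-1745670 + q = -1745670 - 1942464 = -3688134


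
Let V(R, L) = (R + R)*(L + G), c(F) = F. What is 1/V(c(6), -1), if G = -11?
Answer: -1/144 ≈ -0.0069444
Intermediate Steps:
V(R, L) = 2*R*(-11 + L) (V(R, L) = (R + R)*(L - 11) = (2*R)*(-11 + L) = 2*R*(-11 + L))
1/V(c(6), -1) = 1/(2*6*(-11 - 1)) = 1/(2*6*(-12)) = 1/(-144) = -1/144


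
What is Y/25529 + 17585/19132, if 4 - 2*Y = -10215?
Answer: 546682419/488420828 ≈ 1.1193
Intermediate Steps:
Y = 10219/2 (Y = 2 - 1/2*(-10215) = 2 + 10215/2 = 10219/2 ≈ 5109.5)
Y/25529 + 17585/19132 = (10219/2)/25529 + 17585/19132 = (10219/2)*(1/25529) + 17585*(1/19132) = 10219/51058 + 17585/19132 = 546682419/488420828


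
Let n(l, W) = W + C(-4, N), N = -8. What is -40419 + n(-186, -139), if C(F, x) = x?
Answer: -40566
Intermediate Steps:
n(l, W) = -8 + W (n(l, W) = W - 8 = -8 + W)
-40419 + n(-186, -139) = -40419 + (-8 - 139) = -40419 - 147 = -40566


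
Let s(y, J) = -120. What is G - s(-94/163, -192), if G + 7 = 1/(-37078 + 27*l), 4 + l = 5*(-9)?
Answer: 4339312/38401 ≈ 113.00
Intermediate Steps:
l = -49 (l = -4 + 5*(-9) = -4 - 45 = -49)
G = -268808/38401 (G = -7 + 1/(-37078 + 27*(-49)) = -7 + 1/(-37078 - 1323) = -7 + 1/(-38401) = -7 - 1/38401 = -268808/38401 ≈ -7.0000)
G - s(-94/163, -192) = -268808/38401 - 1*(-120) = -268808/38401 + 120 = 4339312/38401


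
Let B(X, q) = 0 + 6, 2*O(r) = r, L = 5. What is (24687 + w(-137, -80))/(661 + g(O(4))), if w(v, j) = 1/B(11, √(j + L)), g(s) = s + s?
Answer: 148123/3990 ≈ 37.124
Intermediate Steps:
O(r) = r/2
g(s) = 2*s
B(X, q) = 6
w(v, j) = ⅙ (w(v, j) = 1/6 = ⅙)
(24687 + w(-137, -80))/(661 + g(O(4))) = (24687 + ⅙)/(661 + 2*((½)*4)) = 148123/(6*(661 + 2*2)) = 148123/(6*(661 + 4)) = (148123/6)/665 = (148123/6)*(1/665) = 148123/3990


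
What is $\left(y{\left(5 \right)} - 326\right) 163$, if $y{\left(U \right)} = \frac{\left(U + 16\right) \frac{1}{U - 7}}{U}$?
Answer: $- \frac{534803}{10} \approx -53480.0$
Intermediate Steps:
$y{\left(U \right)} = \frac{16 + U}{U \left(-7 + U\right)}$ ($y{\left(U \right)} = \frac{\left(16 + U\right) \frac{1}{-7 + U}}{U} = \frac{\frac{1}{-7 + U} \left(16 + U\right)}{U} = \frac{16 + U}{U \left(-7 + U\right)}$)
$\left(y{\left(5 \right)} - 326\right) 163 = \left(\frac{16 + 5}{5 \left(-7 + 5\right)} - 326\right) 163 = \left(\frac{1}{5} \frac{1}{-2} \cdot 21 - 326\right) 163 = \left(\frac{1}{5} \left(- \frac{1}{2}\right) 21 - 326\right) 163 = \left(- \frac{21}{10} - 326\right) 163 = \left(- \frac{3281}{10}\right) 163 = - \frac{534803}{10}$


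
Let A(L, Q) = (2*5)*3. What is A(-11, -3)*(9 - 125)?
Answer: -3480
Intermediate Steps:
A(L, Q) = 30 (A(L, Q) = 10*3 = 30)
A(-11, -3)*(9 - 125) = 30*(9 - 125) = 30*(-116) = -3480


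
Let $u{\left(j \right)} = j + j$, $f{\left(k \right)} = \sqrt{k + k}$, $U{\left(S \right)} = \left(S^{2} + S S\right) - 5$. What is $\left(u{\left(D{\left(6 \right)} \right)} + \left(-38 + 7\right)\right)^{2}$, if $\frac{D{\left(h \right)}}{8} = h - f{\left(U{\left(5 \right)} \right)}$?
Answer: $27265 - 6240 \sqrt{10} \approx 7532.4$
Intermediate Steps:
$U{\left(S \right)} = -5 + 2 S^{2}$ ($U{\left(S \right)} = \left(S^{2} + S^{2}\right) - 5 = 2 S^{2} - 5 = -5 + 2 S^{2}$)
$f{\left(k \right)} = \sqrt{2} \sqrt{k}$ ($f{\left(k \right)} = \sqrt{2 k} = \sqrt{2} \sqrt{k}$)
$D{\left(h \right)} = - 24 \sqrt{10} + 8 h$ ($D{\left(h \right)} = 8 \left(h - \sqrt{2} \sqrt{-5 + 2 \cdot 5^{2}}\right) = 8 \left(h - \sqrt{2} \sqrt{-5 + 2 \cdot 25}\right) = 8 \left(h - \sqrt{2} \sqrt{-5 + 50}\right) = 8 \left(h - \sqrt{2} \sqrt{45}\right) = 8 \left(h - \sqrt{2} \cdot 3 \sqrt{5}\right) = 8 \left(h - 3 \sqrt{10}\right) = - 24 \sqrt{10} + 8 h$)
$u{\left(j \right)} = 2 j$
$\left(u{\left(D{\left(6 \right)} \right)} + \left(-38 + 7\right)\right)^{2} = \left(2 \left(- 24 \sqrt{10} + 8 \cdot 6\right) + \left(-38 + 7\right)\right)^{2} = \left(2 \left(- 24 \sqrt{10} + 48\right) - 31\right)^{2} = \left(2 \left(48 - 24 \sqrt{10}\right) - 31\right)^{2} = \left(\left(96 - 48 \sqrt{10}\right) - 31\right)^{2} = \left(65 - 48 \sqrt{10}\right)^{2}$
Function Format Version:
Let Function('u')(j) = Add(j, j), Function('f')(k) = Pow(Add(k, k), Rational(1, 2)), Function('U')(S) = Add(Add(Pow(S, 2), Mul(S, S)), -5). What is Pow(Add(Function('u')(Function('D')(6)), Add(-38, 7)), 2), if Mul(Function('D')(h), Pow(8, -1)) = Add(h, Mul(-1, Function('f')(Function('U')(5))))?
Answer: Add(27265, Mul(-6240, Pow(10, Rational(1, 2)))) ≈ 7532.4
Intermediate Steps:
Function('U')(S) = Add(-5, Mul(2, Pow(S, 2))) (Function('U')(S) = Add(Add(Pow(S, 2), Pow(S, 2)), -5) = Add(Mul(2, Pow(S, 2)), -5) = Add(-5, Mul(2, Pow(S, 2))))
Function('f')(k) = Mul(Pow(2, Rational(1, 2)), Pow(k, Rational(1, 2))) (Function('f')(k) = Pow(Mul(2, k), Rational(1, 2)) = Mul(Pow(2, Rational(1, 2)), Pow(k, Rational(1, 2))))
Function('D')(h) = Add(Mul(-24, Pow(10, Rational(1, 2))), Mul(8, h)) (Function('D')(h) = Mul(8, Add(h, Mul(-1, Mul(Pow(2, Rational(1, 2)), Pow(Add(-5, Mul(2, Pow(5, 2))), Rational(1, 2)))))) = Mul(8, Add(h, Mul(-1, Mul(Pow(2, Rational(1, 2)), Pow(Add(-5, Mul(2, 25)), Rational(1, 2)))))) = Mul(8, Add(h, Mul(-1, Mul(Pow(2, Rational(1, 2)), Pow(Add(-5, 50), Rational(1, 2)))))) = Mul(8, Add(h, Mul(-1, Mul(Pow(2, Rational(1, 2)), Pow(45, Rational(1, 2)))))) = Mul(8, Add(h, Mul(-1, Mul(Pow(2, Rational(1, 2)), Mul(3, Pow(5, Rational(1, 2))))))) = Mul(8, Add(h, Mul(-1, Mul(3, Pow(10, Rational(1, 2)))))) = Mul(8, Add(h, Mul(-3, Pow(10, Rational(1, 2))))) = Add(Mul(-24, Pow(10, Rational(1, 2))), Mul(8, h)))
Function('u')(j) = Mul(2, j)
Pow(Add(Function('u')(Function('D')(6)), Add(-38, 7)), 2) = Pow(Add(Mul(2, Add(Mul(-24, Pow(10, Rational(1, 2))), Mul(8, 6))), Add(-38, 7)), 2) = Pow(Add(Mul(2, Add(Mul(-24, Pow(10, Rational(1, 2))), 48)), -31), 2) = Pow(Add(Mul(2, Add(48, Mul(-24, Pow(10, Rational(1, 2))))), -31), 2) = Pow(Add(Add(96, Mul(-48, Pow(10, Rational(1, 2)))), -31), 2) = Pow(Add(65, Mul(-48, Pow(10, Rational(1, 2)))), 2)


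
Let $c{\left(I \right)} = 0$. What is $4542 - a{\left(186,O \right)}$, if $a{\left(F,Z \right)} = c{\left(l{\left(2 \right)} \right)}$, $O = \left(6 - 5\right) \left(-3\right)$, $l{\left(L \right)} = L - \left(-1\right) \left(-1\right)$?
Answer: $4542$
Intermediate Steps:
$l{\left(L \right)} = -1 + L$ ($l{\left(L \right)} = L - 1 = -1 + L$)
$O = -3$ ($O = 1 \left(-3\right) = -3$)
$a{\left(F,Z \right)} = 0$
$4542 - a{\left(186,O \right)} = 4542 - 0 = 4542 + 0 = 4542$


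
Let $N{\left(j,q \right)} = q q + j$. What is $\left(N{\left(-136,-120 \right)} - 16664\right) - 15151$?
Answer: $-17551$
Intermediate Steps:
$N{\left(j,q \right)} = j + q^{2}$ ($N{\left(j,q \right)} = q^{2} + j = j + q^{2}$)
$\left(N{\left(-136,-120 \right)} - 16664\right) - 15151 = \left(\left(-136 + \left(-120\right)^{2}\right) - 16664\right) - 15151 = \left(\left(-136 + 14400\right) - 16664\right) - 15151 = \left(14264 - 16664\right) - 15151 = -2400 - 15151 = -17551$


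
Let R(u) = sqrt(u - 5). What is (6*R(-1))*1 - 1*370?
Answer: -370 + 6*I*sqrt(6) ≈ -370.0 + 14.697*I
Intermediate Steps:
R(u) = sqrt(-5 + u)
(6*R(-1))*1 - 1*370 = (6*sqrt(-5 - 1))*1 - 1*370 = (6*sqrt(-6))*1 - 370 = (6*(I*sqrt(6)))*1 - 370 = (6*I*sqrt(6))*1 - 370 = 6*I*sqrt(6) - 370 = -370 + 6*I*sqrt(6)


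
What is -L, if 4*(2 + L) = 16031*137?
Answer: -2196239/4 ≈ -5.4906e+5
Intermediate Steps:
L = 2196239/4 (L = -2 + (16031*137)/4 = -2 + (¼)*2196247 = -2 + 2196247/4 = 2196239/4 ≈ 5.4906e+5)
-L = -1*2196239/4 = -2196239/4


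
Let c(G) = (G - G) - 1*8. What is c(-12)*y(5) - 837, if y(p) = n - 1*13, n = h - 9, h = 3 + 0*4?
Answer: -685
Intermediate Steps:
h = 3 (h = 3 + 0 = 3)
n = -6 (n = 3 - 9 = -6)
c(G) = -8 (c(G) = 0 - 8 = -8)
y(p) = -19 (y(p) = -6 - 1*13 = -6 - 13 = -19)
c(-12)*y(5) - 837 = -8*(-19) - 837 = 152 - 837 = -685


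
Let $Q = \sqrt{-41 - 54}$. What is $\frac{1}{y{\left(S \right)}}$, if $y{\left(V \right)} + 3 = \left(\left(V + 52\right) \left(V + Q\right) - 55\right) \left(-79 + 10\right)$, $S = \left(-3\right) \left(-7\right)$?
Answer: $\frac{i}{3 \left(- 33995 i + 1679 \sqrt{95}\right)} \approx -7.9606 \cdot 10^{-6} + 3.8322 \cdot 10^{-6} i$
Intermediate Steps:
$Q = i \sqrt{95}$ ($Q = \sqrt{-95} = i \sqrt{95} \approx 9.7468 i$)
$S = 21$
$y{\left(V \right)} = 3792 - 69 \left(52 + V\right) \left(V + i \sqrt{95}\right)$ ($y{\left(V \right)} = -3 + \left(\left(V + 52\right) \left(V + i \sqrt{95}\right) - 55\right) \left(-79 + 10\right) = -3 + \left(\left(52 + V\right) \left(V + i \sqrt{95}\right) - 55\right) \left(-69\right) = -3 + \left(-55 + \left(52 + V\right) \left(V + i \sqrt{95}\right)\right) \left(-69\right) = -3 - \left(-3795 + 69 \left(52 + V\right) \left(V + i \sqrt{95}\right)\right) = 3792 - 69 \left(52 + V\right) \left(V + i \sqrt{95}\right)$)
$\frac{1}{y{\left(S \right)}} = \frac{1}{3792 - 75348 - 69 \cdot 21^{2} - 3588 i \sqrt{95} - 69 i 21 \sqrt{95}} = \frac{1}{3792 - 75348 - 30429 - 3588 i \sqrt{95} - 1449 i \sqrt{95}} = \frac{1}{-101985 - 5037 i \sqrt{95}}$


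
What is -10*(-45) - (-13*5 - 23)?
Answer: 538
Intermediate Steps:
-10*(-45) - (-13*5 - 23) = 450 - (-65 - 23) = 450 - 1*(-88) = 450 + 88 = 538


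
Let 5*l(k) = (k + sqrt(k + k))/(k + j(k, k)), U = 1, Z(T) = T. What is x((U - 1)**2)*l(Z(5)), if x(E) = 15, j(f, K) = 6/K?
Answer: 75/31 + 15*sqrt(10)/31 ≈ 3.9495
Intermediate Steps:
l(k) = (k + sqrt(2)*sqrt(k))/(5*(k + 6/k)) (l(k) = ((k + sqrt(k + k))/(k + 6/k))/5 = ((k + sqrt(2*k))/(k + 6/k))/5 = ((k + sqrt(2)*sqrt(k))/(k + 6/k))/5 = (k + sqrt(2)*sqrt(k))/(5*(k + 6/k)))
x((U - 1)**2)*l(Z(5)) = 15*((1/5)*5*(5 + sqrt(2)*sqrt(5))/(6 + 5**2)) = 15*((1/5)*5*(5 + sqrt(10))/(6 + 25)) = 15*((1/5)*5*(5 + sqrt(10))/31) = 15*((1/5)*5*(1/31)*(5 + sqrt(10))) = 15*(5/31 + sqrt(10)/31) = 75/31 + 15*sqrt(10)/31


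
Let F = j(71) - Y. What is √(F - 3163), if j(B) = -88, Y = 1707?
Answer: I*√4958 ≈ 70.413*I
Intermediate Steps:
F = -1795 (F = -88 - 1*1707 = -88 - 1707 = -1795)
√(F - 3163) = √(-1795 - 3163) = √(-4958) = I*√4958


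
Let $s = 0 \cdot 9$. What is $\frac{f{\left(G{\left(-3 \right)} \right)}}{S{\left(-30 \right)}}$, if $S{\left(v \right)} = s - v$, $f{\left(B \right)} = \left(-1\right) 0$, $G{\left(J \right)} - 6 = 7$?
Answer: $0$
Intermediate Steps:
$s = 0$
$G{\left(J \right)} = 13$ ($G{\left(J \right)} = 6 + 7 = 13$)
$f{\left(B \right)} = 0$
$S{\left(v \right)} = - v$ ($S{\left(v \right)} = 0 - v = - v$)
$\frac{f{\left(G{\left(-3 \right)} \right)}}{S{\left(-30 \right)}} = \frac{0}{\left(-1\right) \left(-30\right)} = \frac{0}{30} = 0 \cdot \frac{1}{30} = 0$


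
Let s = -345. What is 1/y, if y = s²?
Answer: 1/119025 ≈ 8.4016e-6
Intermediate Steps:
y = 119025 (y = (-345)² = 119025)
1/y = 1/119025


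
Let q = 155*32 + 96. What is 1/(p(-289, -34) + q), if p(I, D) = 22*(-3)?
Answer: 1/4990 ≈ 0.00020040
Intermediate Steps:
p(I, D) = -66
q = 5056 (q = 4960 + 96 = 5056)
1/(p(-289, -34) + q) = 1/(-66 + 5056) = 1/4990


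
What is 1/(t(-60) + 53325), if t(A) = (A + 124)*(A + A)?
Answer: 1/45645 ≈ 2.1908e-5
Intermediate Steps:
t(A) = 2*A*(124 + A) (t(A) = (124 + A)*(2*A) = 2*A*(124 + A))
1/(t(-60) + 53325) = 1/(2*(-60)*(124 - 60) + 53325) = 1/(2*(-60)*64 + 53325) = 1/(-7680 + 53325) = 1/45645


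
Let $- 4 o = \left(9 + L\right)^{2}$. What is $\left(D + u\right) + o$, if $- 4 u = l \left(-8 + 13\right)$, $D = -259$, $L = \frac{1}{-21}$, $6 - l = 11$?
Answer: $- \frac{481195}{1764} \approx -272.79$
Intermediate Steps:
$l = -5$ ($l = 6 - 11 = -5$)
$L = - \frac{1}{21} \approx -0.047619$
$o = - \frac{8836}{441}$ ($o = - \frac{\left(9 - \frac{1}{21}\right)^{2}}{4} = - \frac{\left(\frac{188}{21}\right)^{2}}{4} = \left(- \frac{1}{4}\right) \frac{35344}{441} = - \frac{8836}{441} \approx -20.036$)
$u = \frac{25}{4}$ ($u = - \frac{\left(-5\right) \left(-8 + 13\right)}{4} = - \frac{\left(-5\right) 5}{4} = \left(- \frac{1}{4}\right) \left(-25\right) = \frac{25}{4} \approx 6.25$)
$\left(D + u\right) + o = \left(-259 + \frac{25}{4}\right) - \frac{8836}{441} = - \frac{1011}{4} - \frac{8836}{441} = - \frac{481195}{1764}$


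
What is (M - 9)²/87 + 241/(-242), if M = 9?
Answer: -241/242 ≈ -0.99587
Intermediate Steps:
(M - 9)²/87 + 241/(-242) = (9 - 9)²/87 + 241/(-242) = 0²*(1/87) + 241*(-1/242) = 0*(1/87) - 241/242 = 0 - 241/242 = -241/242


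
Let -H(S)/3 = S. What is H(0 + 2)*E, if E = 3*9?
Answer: -162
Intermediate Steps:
H(S) = -3*S
E = 27
H(0 + 2)*E = -3*(0 + 2)*27 = -3*2*27 = -6*27 = -162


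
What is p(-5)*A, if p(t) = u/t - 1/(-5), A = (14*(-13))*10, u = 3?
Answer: 728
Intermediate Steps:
A = -1820 (A = -182*10 = -1820)
p(t) = ⅕ + 3/t (p(t) = 3/t - 1/(-5) = 3/t - 1*(-⅕) = 3/t + ⅕ = ⅕ + 3/t)
p(-5)*A = ((⅕)*(15 - 5)/(-5))*(-1820) = ((⅕)*(-⅕)*10)*(-1820) = -⅖*(-1820) = 728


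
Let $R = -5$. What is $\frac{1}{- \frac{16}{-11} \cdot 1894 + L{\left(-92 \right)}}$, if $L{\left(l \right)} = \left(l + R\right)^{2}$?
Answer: $\frac{11}{133803} \approx 8.221 \cdot 10^{-5}$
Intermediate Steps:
$L{\left(l \right)} = \left(-5 + l\right)^{2}$ ($L{\left(l \right)} = \left(l - 5\right)^{2} = \left(-5 + l\right)^{2}$)
$\frac{1}{- \frac{16}{-11} \cdot 1894 + L{\left(-92 \right)}} = \frac{1}{- \frac{16}{-11} \cdot 1894 + \left(-5 - 92\right)^{2}} = \frac{1}{\left(-16\right) \left(- \frac{1}{11}\right) 1894 + \left(-97\right)^{2}} = \frac{1}{\frac{16}{11} \cdot 1894 + 9409} = \frac{1}{\frac{30304}{11} + 9409} = \frac{1}{\frac{133803}{11}} = \frac{11}{133803}$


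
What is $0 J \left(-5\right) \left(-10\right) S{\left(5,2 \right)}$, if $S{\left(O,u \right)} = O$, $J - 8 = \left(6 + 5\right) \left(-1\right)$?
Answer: $0$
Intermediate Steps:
$J = -3$ ($J = 8 + \left(6 + 5\right) \left(-1\right) = 8 + 11 \left(-1\right) = 8 - 11 = -3$)
$0 J \left(-5\right) \left(-10\right) S{\left(5,2 \right)} = 0 \left(-3\right) \left(-5\right) \left(-10\right) 5 = 0 \left(-5\right) \left(-10\right) 5 = 0 \left(-10\right) 5 = 0 \cdot 5 = 0$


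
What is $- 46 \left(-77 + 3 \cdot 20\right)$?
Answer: $782$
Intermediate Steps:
$- 46 \left(-77 + 3 \cdot 20\right) = - 46 \left(-77 + 60\right) = \left(-46\right) \left(-17\right) = 782$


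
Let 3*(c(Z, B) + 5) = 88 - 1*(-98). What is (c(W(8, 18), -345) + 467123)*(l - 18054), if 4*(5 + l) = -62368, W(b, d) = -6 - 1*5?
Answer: -15721074180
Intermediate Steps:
W(b, d) = -11 (W(b, d) = -6 - 5 = -11)
l = -15597 (l = -5 + (¼)*(-62368) = -5 - 15592 = -15597)
c(Z, B) = 57 (c(Z, B) = -5 + (88 - 1*(-98))/3 = -5 + (88 + 98)/3 = -5 + (⅓)*186 = -5 + 62 = 57)
(c(W(8, 18), -345) + 467123)*(l - 18054) = (57 + 467123)*(-15597 - 18054) = 467180*(-33651) = -15721074180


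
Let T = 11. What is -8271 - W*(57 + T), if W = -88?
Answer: -2287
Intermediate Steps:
-8271 - W*(57 + T) = -8271 - (-88)*(57 + 11) = -8271 - (-88)*68 = -8271 - 1*(-5984) = -8271 + 5984 = -2287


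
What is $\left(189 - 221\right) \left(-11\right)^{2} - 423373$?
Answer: $-427245$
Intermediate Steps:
$\left(189 - 221\right) \left(-11\right)^{2} - 423373 = \left(-32\right) 121 - 423373 = -3872 - 423373 = -427245$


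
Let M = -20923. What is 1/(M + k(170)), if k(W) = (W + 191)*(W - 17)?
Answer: 1/34310 ≈ 2.9146e-5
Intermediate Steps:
k(W) = (-17 + W)*(191 + W) (k(W) = (191 + W)*(-17 + W) = (-17 + W)*(191 + W))
1/(M + k(170)) = 1/(-20923 + (-3247 + 170² + 174*170)) = 1/(-20923 + (-3247 + 28900 + 29580)) = 1/(-20923 + 55233) = 1/34310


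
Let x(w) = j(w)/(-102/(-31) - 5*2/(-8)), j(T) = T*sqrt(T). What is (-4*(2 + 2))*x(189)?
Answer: -1124928*sqrt(21)/563 ≈ -9156.4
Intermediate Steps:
j(T) = T**(3/2)
x(w) = 124*w**(3/2)/563 (x(w) = w**(3/2)/(-102/(-31) - 5*2/(-8)) = w**(3/2)/(-102*(-1/31) - 10*(-1/8)) = w**(3/2)/(102/31 + 5/4) = w**(3/2)/(563/124) = w**(3/2)*(124/563) = 124*w**(3/2)/563)
(-4*(2 + 2))*x(189) = (-4*(2 + 2))*(124*189**(3/2)/563) = (-4*4)*(124*(567*sqrt(21))/563) = -1124928*sqrt(21)/563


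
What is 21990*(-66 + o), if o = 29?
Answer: -813630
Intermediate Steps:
21990*(-66 + o) = 21990*(-66 + 29) = 21990*(-37) = -813630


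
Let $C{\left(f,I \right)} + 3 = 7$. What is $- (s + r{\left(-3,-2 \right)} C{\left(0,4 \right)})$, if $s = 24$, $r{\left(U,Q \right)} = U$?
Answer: $-12$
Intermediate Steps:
$C{\left(f,I \right)} = 4$ ($C{\left(f,I \right)} = -3 + 7 = 4$)
$- (s + r{\left(-3,-2 \right)} C{\left(0,4 \right)}) = - (24 - 12) = \left(-1\right) 12 = -12$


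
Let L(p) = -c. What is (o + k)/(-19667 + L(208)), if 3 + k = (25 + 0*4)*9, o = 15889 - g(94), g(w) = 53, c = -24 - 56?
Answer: -16058/19587 ≈ -0.81983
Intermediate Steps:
c = -80
o = 15836 (o = 15889 - 1*53 = 15889 - 53 = 15836)
L(p) = 80 (L(p) = -1*(-80) = 80)
k = 222 (k = -3 + (25 + 0*4)*9 = -3 + (25 + 0)*9 = -3 + 25*9 = -3 + 225 = 222)
(o + k)/(-19667 + L(208)) = (15836 + 222)/(-19667 + 80) = 16058/(-19587) = 16058*(-1/19587) = -16058/19587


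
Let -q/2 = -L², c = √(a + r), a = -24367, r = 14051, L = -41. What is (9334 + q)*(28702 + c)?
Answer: 364400592 + 25392*I*√2579 ≈ 3.644e+8 + 1.2895e+6*I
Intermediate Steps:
c = 2*I*√2579 (c = √(-24367 + 14051) = √(-10316) = 2*I*√2579 ≈ 101.57*I)
q = 3362 (q = -(-2)*(-41)² = -(-2)*1681 = -2*(-1681) = 3362)
(9334 + q)*(28702 + c) = (9334 + 3362)*(28702 + 2*I*√2579) = 12696*(28702 + 2*I*√2579) = 364400592 + 25392*I*√2579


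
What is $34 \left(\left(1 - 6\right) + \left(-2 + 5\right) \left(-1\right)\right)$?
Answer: $-272$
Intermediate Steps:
$34 \left(\left(1 - 6\right) + \left(-2 + 5\right) \left(-1\right)\right) = 34 \left(-5 + 3 \left(-1\right)\right) = 34 \left(-5 - 3\right) = 34 \left(-8\right) = -272$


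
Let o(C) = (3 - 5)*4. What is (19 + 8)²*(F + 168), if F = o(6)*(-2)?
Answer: 134136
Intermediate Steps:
o(C) = -8 (o(C) = -2*4 = -8)
F = 16 (F = -8*(-2) = 16)
(19 + 8)²*(F + 168) = (19 + 8)²*(16 + 168) = 27²*184 = 729*184 = 134136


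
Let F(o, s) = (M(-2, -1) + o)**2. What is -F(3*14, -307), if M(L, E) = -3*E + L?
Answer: -1849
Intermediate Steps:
M(L, E) = L - 3*E
F(o, s) = (1 + o)**2 (F(o, s) = ((-2 - 3*(-1)) + o)**2 = ((-2 + 3) + o)**2 = (1 + o)**2)
-F(3*14, -307) = -(1 + 3*14)**2 = -(1 + 42)**2 = -1*43**2 = -1*1849 = -1849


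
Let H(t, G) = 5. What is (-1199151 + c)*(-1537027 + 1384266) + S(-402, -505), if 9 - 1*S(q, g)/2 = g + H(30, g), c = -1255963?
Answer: 375045670772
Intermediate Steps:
S(q, g) = 8 - 2*g (S(q, g) = 18 - 2*(g + 5) = 18 - 2*(5 + g) = 18 + (-10 - 2*g) = 8 - 2*g)
(-1199151 + c)*(-1537027 + 1384266) + S(-402, -505) = (-1199151 - 1255963)*(-1537027 + 1384266) + (8 - 2*(-505)) = -2455114*(-152761) + (8 + 1010) = 375045669754 + 1018 = 375045670772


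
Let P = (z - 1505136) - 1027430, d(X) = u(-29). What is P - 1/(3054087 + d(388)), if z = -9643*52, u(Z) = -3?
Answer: -9266096964169/3054084 ≈ -3.0340e+6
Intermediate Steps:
z = -501436
d(X) = -3
P = -3034002 (P = (-501436 - 1505136) - 1027430 = -2006572 - 1027430 = -3034002)
P - 1/(3054087 + d(388)) = -3034002 - 1/(3054087 - 3) = -3034002 - 1/3054084 = -9266096964169/3054084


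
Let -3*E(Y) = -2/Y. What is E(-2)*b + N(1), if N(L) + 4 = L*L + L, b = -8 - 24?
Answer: 26/3 ≈ 8.6667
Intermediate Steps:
E(Y) = 2/(3*Y) (E(Y) = -(-2)/(3*Y) = 2/(3*Y))
b = -32
N(L) = -4 + L + L² (N(L) = -4 + (L*L + L) = -4 + (L² + L) = -4 + (L + L²) = -4 + L + L²)
E(-2)*b + N(1) = ((⅔)/(-2))*(-32) + (-4 + 1 + 1²) = ((⅔)*(-½))*(-32) + (-4 + 1 + 1) = -⅓*(-32) - 2 = 32/3 - 2 = 26/3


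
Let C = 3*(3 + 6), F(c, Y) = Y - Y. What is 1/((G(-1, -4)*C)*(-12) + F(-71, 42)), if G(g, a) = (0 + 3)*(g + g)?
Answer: 1/1944 ≈ 0.00051440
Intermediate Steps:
F(c, Y) = 0
C = 27 (C = 3*9 = 27)
G(g, a) = 6*g (G(g, a) = 3*(2*g) = 6*g)
1/((G(-1, -4)*C)*(-12) + F(-71, 42)) = 1/(((6*(-1))*27)*(-12) + 0) = 1/(-6*27*(-12) + 0) = 1/(-162*(-12) + 0) = 1/(1944 + 0) = 1/1944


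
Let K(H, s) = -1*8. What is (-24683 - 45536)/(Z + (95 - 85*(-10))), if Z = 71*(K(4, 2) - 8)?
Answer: 70219/191 ≈ 367.64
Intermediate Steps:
K(H, s) = -8
Z = -1136 (Z = 71*(-8 - 8) = 71*(-16) = -1136)
(-24683 - 45536)/(Z + (95 - 85*(-10))) = (-24683 - 45536)/(-1136 + (95 - 85*(-10))) = -70219/(-1136 + (95 + 850)) = -70219/(-1136 + 945) = -70219/(-191) = -70219*(-1/191) = 70219/191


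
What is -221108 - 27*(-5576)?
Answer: -70556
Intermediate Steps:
-221108 - 27*(-5576) = -221108 - 1*(-150552) = -221108 + 150552 = -70556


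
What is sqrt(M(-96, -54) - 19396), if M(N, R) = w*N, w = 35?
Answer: 2*I*sqrt(5689) ≈ 150.85*I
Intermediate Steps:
M(N, R) = 35*N
sqrt(M(-96, -54) - 19396) = sqrt(35*(-96) - 19396) = sqrt(-3360 - 19396) = sqrt(-22756) = 2*I*sqrt(5689)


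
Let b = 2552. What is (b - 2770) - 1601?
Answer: -1819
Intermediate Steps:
(b - 2770) - 1601 = (2552 - 2770) - 1601 = -218 - 1601 = -1819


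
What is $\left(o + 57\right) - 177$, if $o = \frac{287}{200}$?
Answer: $- \frac{23713}{200} \approx -118.56$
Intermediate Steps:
$o = \frac{287}{200}$ ($o = 287 \cdot \frac{1}{200} = \frac{287}{200} \approx 1.435$)
$\left(o + 57\right) - 177 = \left(\frac{287}{200} + 57\right) - 177 = \frac{11687}{200} - 177 = - \frac{23713}{200}$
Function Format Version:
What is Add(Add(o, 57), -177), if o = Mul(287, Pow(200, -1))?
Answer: Rational(-23713, 200) ≈ -118.56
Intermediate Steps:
o = Rational(287, 200) (o = Mul(287, Rational(1, 200)) = Rational(287, 200) ≈ 1.4350)
Add(Add(o, 57), -177) = Add(Add(Rational(287, 200), 57), -177) = Add(Rational(11687, 200), -177) = Rational(-23713, 200)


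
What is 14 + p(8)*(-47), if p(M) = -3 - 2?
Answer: 249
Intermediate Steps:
p(M) = -5
14 + p(8)*(-47) = 14 - 5*(-47) = 14 + 235 = 249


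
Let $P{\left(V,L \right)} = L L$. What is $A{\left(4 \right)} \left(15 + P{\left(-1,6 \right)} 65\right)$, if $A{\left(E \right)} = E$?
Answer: $9420$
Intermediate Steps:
$P{\left(V,L \right)} = L^{2}$
$A{\left(4 \right)} \left(15 + P{\left(-1,6 \right)} 65\right) = 4 \left(15 + 6^{2} \cdot 65\right) = 4 \left(15 + 36 \cdot 65\right) = 4 \left(15 + 2340\right) = 4 \cdot 2355 = 9420$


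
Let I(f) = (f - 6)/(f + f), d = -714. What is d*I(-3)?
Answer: -1071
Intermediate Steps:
I(f) = (-6 + f)/(2*f) (I(f) = (-6 + f)/((2*f)) = (-6 + f)*(1/(2*f)) = (-6 + f)/(2*f))
d*I(-3) = -357*(-6 - 3)/(-3) = -357*(-1)*(-9)/3 = -714*3/2 = -1071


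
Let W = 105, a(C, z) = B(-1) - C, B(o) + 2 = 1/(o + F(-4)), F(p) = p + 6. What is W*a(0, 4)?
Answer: -105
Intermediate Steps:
F(p) = 6 + p
B(o) = -2 + 1/(2 + o) (B(o) = -2 + 1/(o + (6 - 4)) = -2 + 1/(o + 2) = -2 + 1/(2 + o))
a(C, z) = -1 - C (a(C, z) = (-3 - 2*(-1))/(2 - 1) - C = (-3 + 2)/1 - C = 1*(-1) - C = -1 - C)
W*a(0, 4) = 105*(-1 - 1*0) = 105*(-1 + 0) = 105*(-1) = -105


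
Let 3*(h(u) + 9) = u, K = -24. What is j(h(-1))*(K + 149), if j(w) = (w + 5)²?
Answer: 21125/9 ≈ 2347.2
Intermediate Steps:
h(u) = -9 + u/3
j(w) = (5 + w)²
j(h(-1))*(K + 149) = (5 + (-9 + (⅓)*(-1)))²*(-24 + 149) = (5 + (-9 - ⅓))²*125 = (5 - 28/3)²*125 = (-13/3)²*125 = (169/9)*125 = 21125/9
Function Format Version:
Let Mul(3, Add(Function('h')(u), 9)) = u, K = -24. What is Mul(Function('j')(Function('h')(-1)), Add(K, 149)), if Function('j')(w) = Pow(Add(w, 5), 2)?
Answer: Rational(21125, 9) ≈ 2347.2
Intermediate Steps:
Function('h')(u) = Add(-9, Mul(Rational(1, 3), u))
Function('j')(w) = Pow(Add(5, w), 2)
Mul(Function('j')(Function('h')(-1)), Add(K, 149)) = Mul(Pow(Add(5, Add(-9, Mul(Rational(1, 3), -1))), 2), Add(-24, 149)) = Mul(Pow(Add(5, Add(-9, Rational(-1, 3))), 2), 125) = Mul(Pow(Add(5, Rational(-28, 3)), 2), 125) = Mul(Pow(Rational(-13, 3), 2), 125) = Mul(Rational(169, 9), 125) = Rational(21125, 9)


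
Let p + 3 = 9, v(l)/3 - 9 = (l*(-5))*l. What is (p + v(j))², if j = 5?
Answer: 116964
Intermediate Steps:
v(l) = 27 - 15*l² (v(l) = 27 + 3*((l*(-5))*l) = 27 + 3*((-5*l)*l) = 27 + 3*(-5*l²) = 27 - 15*l²)
p = 6 (p = -3 + 9 = 6)
(p + v(j))² = (6 + (27 - 15*5²))² = (6 + (27 - 15*25))² = (6 + (27 - 375))² = (6 - 348)² = (-342)² = 116964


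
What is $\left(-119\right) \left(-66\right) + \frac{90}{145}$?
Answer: $\frac{227784}{29} \approx 7854.6$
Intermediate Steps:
$\left(-119\right) \left(-66\right) + \frac{90}{145} = 7854 + 90 \cdot \frac{1}{145} = 7854 + \frac{18}{29} = \frac{227784}{29}$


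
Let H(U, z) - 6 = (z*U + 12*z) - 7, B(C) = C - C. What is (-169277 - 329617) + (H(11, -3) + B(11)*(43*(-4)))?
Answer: -498964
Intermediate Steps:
B(C) = 0
H(U, z) = -1 + 12*z + U*z (H(U, z) = 6 + ((z*U + 12*z) - 7) = 6 + ((U*z + 12*z) - 7) = 6 + ((12*z + U*z) - 7) = 6 + (-7 + 12*z + U*z) = -1 + 12*z + U*z)
(-169277 - 329617) + (H(11, -3) + B(11)*(43*(-4))) = (-169277 - 329617) + ((-1 + 12*(-3) + 11*(-3)) + 0*(43*(-4))) = -498894 + ((-1 - 36 - 33) + 0*(-172)) = -498894 + (-70 + 0) = -498894 - 70 = -498964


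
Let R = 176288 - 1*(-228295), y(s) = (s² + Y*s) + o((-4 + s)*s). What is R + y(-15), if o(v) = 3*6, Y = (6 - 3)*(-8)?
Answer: 405186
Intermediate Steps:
Y = -24 (Y = 3*(-8) = -24)
o(v) = 18
y(s) = 18 + s² - 24*s (y(s) = (s² - 24*s) + 18 = 18 + s² - 24*s)
R = 404583 (R = 176288 + 228295 = 404583)
R + y(-15) = 404583 + (18 + (-15)² - 24*(-15)) = 404583 + (18 + 225 + 360) = 404583 + 603 = 405186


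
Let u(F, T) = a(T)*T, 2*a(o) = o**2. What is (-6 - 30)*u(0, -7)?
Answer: 6174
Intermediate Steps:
a(o) = o**2/2
u(F, T) = T**3/2 (u(F, T) = (T**2/2)*T = T**3/2)
(-6 - 30)*u(0, -7) = (-6 - 30)*((1/2)*(-7)**3) = -18*(-343) = -36*(-343/2) = 6174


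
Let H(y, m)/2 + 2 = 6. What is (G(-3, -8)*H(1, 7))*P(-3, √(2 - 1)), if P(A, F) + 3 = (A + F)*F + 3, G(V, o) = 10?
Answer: -160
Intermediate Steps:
H(y, m) = 8 (H(y, m) = -4 + 2*6 = -4 + 12 = 8)
P(A, F) = F*(A + F) (P(A, F) = -3 + ((A + F)*F + 3) = -3 + (F*(A + F) + 3) = -3 + (3 + F*(A + F)) = F*(A + F))
(G(-3, -8)*H(1, 7))*P(-3, √(2 - 1)) = (10*8)*(√(2 - 1)*(-3 + √(2 - 1))) = 80*(√1*(-3 + √1)) = 80*(1*(-3 + 1)) = 80*(1*(-2)) = 80*(-2) = -160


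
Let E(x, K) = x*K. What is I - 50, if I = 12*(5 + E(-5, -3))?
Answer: 190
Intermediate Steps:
E(x, K) = K*x
I = 240 (I = 12*(5 - 3*(-5)) = 12*(5 + 15) = 12*20 = 240)
I - 50 = 240 - 50 = 190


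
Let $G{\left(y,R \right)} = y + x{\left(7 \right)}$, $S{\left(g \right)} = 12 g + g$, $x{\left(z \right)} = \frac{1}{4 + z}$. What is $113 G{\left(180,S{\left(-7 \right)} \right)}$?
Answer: $\frac{223853}{11} \approx 20350.0$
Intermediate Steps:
$S{\left(g \right)} = 13 g$
$G{\left(y,R \right)} = \frac{1}{11} + y$ ($G{\left(y,R \right)} = y + \frac{1}{4 + 7} = y + \frac{1}{11} = \frac{1}{11} + y$)
$113 G{\left(180,S{\left(-7 \right)} \right)} = 113 \left(\frac{1}{11} + 180\right) = 113 \cdot \frac{1981}{11} = \frac{223853}{11}$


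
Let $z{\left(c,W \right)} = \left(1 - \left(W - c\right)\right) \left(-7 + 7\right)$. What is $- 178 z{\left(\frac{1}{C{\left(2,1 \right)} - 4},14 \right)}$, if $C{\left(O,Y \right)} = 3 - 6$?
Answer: $0$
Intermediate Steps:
$C{\left(O,Y \right)} = -3$ ($C{\left(O,Y \right)} = 3 - 6 = -3$)
$z{\left(c,W \right)} = 0$ ($z{\left(c,W \right)} = \left(1 + c - W\right) 0 = 0$)
$- 178 z{\left(\frac{1}{C{\left(2,1 \right)} - 4},14 \right)} = \left(-178\right) 0 = 0$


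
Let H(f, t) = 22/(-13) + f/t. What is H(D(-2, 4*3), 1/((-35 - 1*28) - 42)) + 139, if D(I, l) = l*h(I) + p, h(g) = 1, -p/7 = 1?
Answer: -5040/13 ≈ -387.69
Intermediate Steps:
p = -7 (p = -7*1 = -7)
D(I, l) = -7 + l (D(I, l) = l*1 - 7 = l - 7 = -7 + l)
H(f, t) = -22/13 + f/t (H(f, t) = 22*(-1/13) + f/t = -22/13 + f/t)
H(D(-2, 4*3), 1/((-35 - 1*28) - 42)) + 139 = (-22/13 + (-7 + 4*3)/(1/((-35 - 1*28) - 42))) + 139 = (-22/13 + (-7 + 12)/(1/((-35 - 28) - 42))) + 139 = (-22/13 + 5/(1/(-63 - 42))) + 139 = (-22/13 + 5/(1/(-105))) + 139 = (-22/13 + 5/(-1/105)) + 139 = (-22/13 + 5*(-105)) + 139 = (-22/13 - 525) + 139 = -6847/13 + 139 = -5040/13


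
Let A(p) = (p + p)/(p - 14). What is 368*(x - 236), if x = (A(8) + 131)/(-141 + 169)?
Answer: -255484/3 ≈ -85161.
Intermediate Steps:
A(p) = 2*p/(-14 + p) (A(p) = (2*p)/(-14 + p) = 2*p/(-14 + p))
x = 55/12 (x = (2*8/(-14 + 8) + 131)/(-141 + 169) = (2*8/(-6) + 131)/28 = (2*8*(-⅙) + 131)*(1/28) = (-8/3 + 131)*(1/28) = (385/3)*(1/28) = 55/12 ≈ 4.5833)
368*(x - 236) = 368*(55/12 - 236) = 368*(-2777/12) = -255484/3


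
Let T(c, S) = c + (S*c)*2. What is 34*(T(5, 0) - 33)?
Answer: -952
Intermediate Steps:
T(c, S) = c + 2*S*c
34*(T(5, 0) - 33) = 34*(5*(1 + 2*0) - 33) = 34*(5*(1 + 0) - 33) = 34*(5*1 - 33) = 34*(5 - 33) = 34*(-28) = -952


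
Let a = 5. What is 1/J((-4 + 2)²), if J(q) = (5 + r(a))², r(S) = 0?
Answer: 1/25 ≈ 0.040000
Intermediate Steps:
J(q) = 25 (J(q) = (5 + 0)² = 5² = 25)
1/J((-4 + 2)²) = 1/25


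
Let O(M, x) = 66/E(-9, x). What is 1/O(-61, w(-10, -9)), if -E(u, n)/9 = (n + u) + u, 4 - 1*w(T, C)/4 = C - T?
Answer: 9/11 ≈ 0.81818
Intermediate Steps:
w(T, C) = 16 - 4*C + 4*T (w(T, C) = 16 - 4*(C - T) = 16 + (-4*C + 4*T) = 16 - 4*C + 4*T)
E(u, n) = -18*u - 9*n (E(u, n) = -9*((n + u) + u) = -9*(n + 2*u) = -18*u - 9*n)
O(M, x) = 66/(162 - 9*x) (O(M, x) = 66/(-18*(-9) - 9*x) = 66/(162 - 9*x))
1/O(-61, w(-10, -9)) = 1/(-22/(-54 + 3*(16 - 4*(-9) + 4*(-10)))) = 1/(-22/(-54 + 3*(16 + 36 - 40))) = 1/(-22/(-54 + 3*12)) = 1/(-22/(-54 + 36)) = 1/(-22/(-18)) = 1/(-22*(-1/18)) = 1/(11/9) = 9/11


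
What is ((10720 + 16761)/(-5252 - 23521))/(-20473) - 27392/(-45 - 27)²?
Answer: -28013286139/5301626661 ≈ -5.2839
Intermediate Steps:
((10720 + 16761)/(-5252 - 23521))/(-20473) - 27392/(-45 - 27)² = (27481/(-28773))*(-1/20473) - 27392/((-72)²) = (27481*(-1/28773))*(-1/20473) - 27392/5184 = -27481/28773*(-1/20473) - 27392*1/5184 = 27481/589069629 - 428/81 = -28013286139/5301626661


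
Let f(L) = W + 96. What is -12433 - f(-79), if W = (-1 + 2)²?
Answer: -12530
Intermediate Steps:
W = 1 (W = 1² = 1)
f(L) = 97 (f(L) = 1 + 96 = 97)
-12433 - f(-79) = -12433 - 1*97 = -12433 - 97 = -12530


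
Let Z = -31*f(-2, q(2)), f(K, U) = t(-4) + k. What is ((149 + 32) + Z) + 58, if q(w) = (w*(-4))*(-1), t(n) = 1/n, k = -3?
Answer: 1359/4 ≈ 339.75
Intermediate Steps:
t(n) = 1/n
q(w) = 4*w (q(w) = -4*w*(-1) = 4*w)
f(K, U) = -13/4 (f(K, U) = 1/(-4) - 3 = -1/4 - 3 = -13/4)
Z = 403/4 (Z = -31*(-13/4) = 403/4 ≈ 100.75)
((149 + 32) + Z) + 58 = ((149 + 32) + 403/4) + 58 = (181 + 403/4) + 58 = 1127/4 + 58 = 1359/4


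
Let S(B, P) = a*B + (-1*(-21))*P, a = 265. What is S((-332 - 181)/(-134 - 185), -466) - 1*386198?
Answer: -126182951/319 ≈ -3.9556e+5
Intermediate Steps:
S(B, P) = 21*P + 265*B (S(B, P) = 265*B + (-1*(-21))*P = 265*B + 21*P = 21*P + 265*B)
S((-332 - 181)/(-134 - 185), -466) - 1*386198 = (21*(-466) + 265*((-332 - 181)/(-134 - 185))) - 1*386198 = (-9786 + 265*(-513/(-319))) - 386198 = (-9786 + 265*(-513*(-1/319))) - 386198 = (-9786 + 265*(513/319)) - 386198 = (-9786 + 135945/319) - 386198 = -2985789/319 - 386198 = -126182951/319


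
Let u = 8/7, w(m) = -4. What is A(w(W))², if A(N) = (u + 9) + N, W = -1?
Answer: 1849/49 ≈ 37.735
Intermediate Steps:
u = 8/7 (u = 8*(⅐) = 8/7 ≈ 1.1429)
A(N) = 71/7 + N (A(N) = (8/7 + 9) + N = 71/7 + N)
A(w(W))² = (71/7 - 4)² = (43/7)² = 1849/49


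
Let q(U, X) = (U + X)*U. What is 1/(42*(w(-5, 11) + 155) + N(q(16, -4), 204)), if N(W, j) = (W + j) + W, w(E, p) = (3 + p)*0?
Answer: 1/7098 ≈ 0.00014088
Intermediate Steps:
w(E, p) = 0
q(U, X) = U*(U + X)
N(W, j) = j + 2*W
1/(42*(w(-5, 11) + 155) + N(q(16, -4), 204)) = 1/(42*(0 + 155) + (204 + 2*(16*(16 - 4)))) = 1/(42*155 + (204 + 2*(16*12))) = 1/(6510 + (204 + 2*192)) = 1/(6510 + (204 + 384)) = 1/(6510 + 588) = 1/7098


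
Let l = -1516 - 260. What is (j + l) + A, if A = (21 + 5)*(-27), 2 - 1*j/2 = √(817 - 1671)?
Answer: -2474 - 2*I*√854 ≈ -2474.0 - 58.447*I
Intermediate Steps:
j = 4 - 2*I*√854 (j = 4 - 2*√(817 - 1671) = 4 - 2*I*√854 ≈ 4.0 - 58.447*I)
A = -702 (A = 26*(-27) = -702)
l = -1776
(j + l) + A = ((4 - 2*I*√854) - 1776) - 702 = (-1772 - 2*I*√854) - 702 = -2474 - 2*I*√854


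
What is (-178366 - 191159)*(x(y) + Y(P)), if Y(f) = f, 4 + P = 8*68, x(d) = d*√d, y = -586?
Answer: -199543500 + 216541650*I*√586 ≈ -1.9954e+8 + 5.2419e+9*I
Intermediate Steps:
x(d) = d^(3/2)
P = 540 (P = -4 + 8*68 = -4 + 544 = 540)
(-178366 - 191159)*(x(y) + Y(P)) = (-178366 - 191159)*((-586)^(3/2) + 540) = -369525*(-586*I*√586 + 540) = -369525*(540 - 586*I*√586) = -199543500 + 216541650*I*√586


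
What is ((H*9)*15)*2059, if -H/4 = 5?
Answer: -5559300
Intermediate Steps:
H = -20 (H = -4*5 = -20)
((H*9)*15)*2059 = (-20*9*15)*2059 = -180*15*2059 = -2700*2059 = -5559300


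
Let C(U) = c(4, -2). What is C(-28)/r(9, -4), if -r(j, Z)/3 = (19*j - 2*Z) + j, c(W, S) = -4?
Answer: 1/141 ≈ 0.0070922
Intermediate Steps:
C(U) = -4
r(j, Z) = -60*j + 6*Z (r(j, Z) = -3*((19*j - 2*Z) + j) = -3*((-2*Z + 19*j) + j) = -3*(-2*Z + 20*j) = -60*j + 6*Z)
C(-28)/r(9, -4) = -4/(-60*9 + 6*(-4)) = -4/(-540 - 24) = -4/(-564) = -4*(-1/564) = 1/141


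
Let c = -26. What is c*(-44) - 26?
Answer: 1118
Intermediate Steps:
c*(-44) - 26 = -26*(-44) - 26 = 1144 - 26 = 1118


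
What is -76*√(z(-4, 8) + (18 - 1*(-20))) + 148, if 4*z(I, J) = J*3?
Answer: 148 - 152*√11 ≈ -356.13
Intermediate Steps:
z(I, J) = 3*J/4 (z(I, J) = (J*3)/4 = (3*J)/4 = 3*J/4)
-76*√(z(-4, 8) + (18 - 1*(-20))) + 148 = -76*√((¾)*8 + (18 - 1*(-20))) + 148 = -76*√(6 + (18 + 20)) + 148 = -76*√(6 + 38) + 148 = -152*√11 + 148 = 148 - 152*√11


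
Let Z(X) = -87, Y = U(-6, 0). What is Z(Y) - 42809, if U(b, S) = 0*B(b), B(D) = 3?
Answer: -42896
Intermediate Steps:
U(b, S) = 0 (U(b, S) = 0*3 = 0)
Y = 0
Z(Y) - 42809 = -87 - 42809 = -42896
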